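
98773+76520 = 175293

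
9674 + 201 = 9875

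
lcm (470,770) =36190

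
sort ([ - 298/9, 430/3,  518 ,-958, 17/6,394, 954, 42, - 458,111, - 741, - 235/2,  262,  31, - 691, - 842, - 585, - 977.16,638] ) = [ - 977.16, - 958 , - 842, -741, - 691, - 585,-458, - 235/2,  -  298/9, 17/6,31 , 42, 111,430/3,262,  394,518,638, 954 ]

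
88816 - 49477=39339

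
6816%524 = 4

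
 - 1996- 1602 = -3598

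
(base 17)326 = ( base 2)1110001011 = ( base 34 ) QN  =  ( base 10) 907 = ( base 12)637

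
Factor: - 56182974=-2^1 * 3^1*23^2*31^1*571^1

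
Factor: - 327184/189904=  - 143/83=- 11^1*13^1 * 83^ (-1 ) 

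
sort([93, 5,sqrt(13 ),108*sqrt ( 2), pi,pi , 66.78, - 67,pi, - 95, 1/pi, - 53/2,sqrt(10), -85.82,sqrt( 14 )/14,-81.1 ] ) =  [-95, - 85.82,-81.1,  -  67, - 53/2,sqrt( 14 ) /14,1/pi,pi,pi,pi,sqrt (10), sqrt( 13),5,66.78,93,108 * sqrt(2 )]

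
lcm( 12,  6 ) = 12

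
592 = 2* 296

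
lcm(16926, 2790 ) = 253890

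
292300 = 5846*50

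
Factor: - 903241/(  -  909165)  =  3^ (-1)*5^( - 1) * 19^1*137^1 * 347^1*60611^( - 1 ) 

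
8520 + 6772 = 15292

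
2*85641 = 171282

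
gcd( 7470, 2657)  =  1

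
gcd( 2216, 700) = 4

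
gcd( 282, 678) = 6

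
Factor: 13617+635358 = 648975 = 3^1*5^2*17^1*509^1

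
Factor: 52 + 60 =2^4*7^1 = 112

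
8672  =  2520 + 6152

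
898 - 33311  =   - 32413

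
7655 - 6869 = 786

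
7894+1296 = 9190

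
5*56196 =280980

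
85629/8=85629/8 = 10703.62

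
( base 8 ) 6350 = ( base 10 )3304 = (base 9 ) 4471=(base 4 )303220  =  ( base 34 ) 2T6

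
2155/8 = 2155/8= 269.38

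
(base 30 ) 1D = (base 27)1G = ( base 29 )1e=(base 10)43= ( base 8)53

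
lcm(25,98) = 2450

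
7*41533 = 290731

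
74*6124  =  453176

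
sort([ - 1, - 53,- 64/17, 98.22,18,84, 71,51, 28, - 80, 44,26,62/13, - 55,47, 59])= [ - 80, - 55, - 53, - 64/17, - 1,  62/13,  18,26,28, 44,47, 51,59,71,84,98.22]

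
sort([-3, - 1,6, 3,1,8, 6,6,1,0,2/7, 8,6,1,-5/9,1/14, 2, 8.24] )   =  [ - 3, - 1,-5/9, 0 , 1/14,2/7,  1,1,1,2,3,6,6,6,6,8,8 , 8.24 ]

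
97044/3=32348=32348.00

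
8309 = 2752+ 5557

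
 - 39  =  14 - 53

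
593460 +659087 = 1252547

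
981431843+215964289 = 1197396132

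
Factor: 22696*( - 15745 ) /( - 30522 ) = 2^2*3^(-1)*5^1*47^1 * 67^1*2837^1 *5087^( - 1)= 178674260/15261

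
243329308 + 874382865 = 1117712173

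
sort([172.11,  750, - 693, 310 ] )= [ - 693,172.11,310,750 ]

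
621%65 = 36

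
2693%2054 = 639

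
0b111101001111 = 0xF4F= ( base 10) 3919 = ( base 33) 3JP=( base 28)4RR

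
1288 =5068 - 3780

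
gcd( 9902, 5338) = 2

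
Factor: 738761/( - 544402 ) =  - 2^(  -  1)*31^1*23831^1*272201^( - 1)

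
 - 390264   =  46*( - 8484) 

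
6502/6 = 1083 + 2/3= 1083.67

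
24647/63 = 391+2/9=391.22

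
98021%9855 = 9326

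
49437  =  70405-20968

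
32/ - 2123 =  - 1 + 2091/2123 = - 0.02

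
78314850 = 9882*7925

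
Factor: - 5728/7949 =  - 2^5  *  179^1*7949^( - 1) 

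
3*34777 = 104331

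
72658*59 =4286822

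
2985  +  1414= 4399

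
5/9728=5/9728 = 0.00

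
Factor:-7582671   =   - 3^2*842519^1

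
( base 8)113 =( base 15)50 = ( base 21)3C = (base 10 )75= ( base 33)29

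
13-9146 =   -  9133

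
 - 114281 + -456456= - 570737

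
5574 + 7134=12708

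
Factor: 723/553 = 3^1*7^ ( - 1 ) * 79^( - 1 )*241^1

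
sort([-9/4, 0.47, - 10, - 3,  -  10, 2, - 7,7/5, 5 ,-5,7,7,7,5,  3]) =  [ - 10,-10, -7, -5, - 3,-9/4, 0.47, 7/5, 2,3 , 5, 5, 7,  7 , 7] 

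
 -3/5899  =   - 1 + 5896/5899 =-0.00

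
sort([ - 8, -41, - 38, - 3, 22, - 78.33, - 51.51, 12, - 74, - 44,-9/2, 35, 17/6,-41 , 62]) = [  -  78.33, - 74,  -  51.51 , - 44,  -  41, - 41, - 38, - 8,  -  9/2,- 3,17/6, 12,22,35, 62 ] 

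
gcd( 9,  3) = 3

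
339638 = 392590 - 52952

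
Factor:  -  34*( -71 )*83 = 200362 = 2^1*17^1*71^1*83^1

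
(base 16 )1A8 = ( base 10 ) 424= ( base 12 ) 2b4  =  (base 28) F4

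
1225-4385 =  - 3160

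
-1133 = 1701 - 2834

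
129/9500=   129/9500 = 0.01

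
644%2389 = 644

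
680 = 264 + 416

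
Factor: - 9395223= -3^1*337^1 * 9293^1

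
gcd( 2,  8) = 2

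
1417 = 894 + 523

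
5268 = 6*878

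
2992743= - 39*( - 76737 ) 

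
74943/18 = 8327/2 = 4163.50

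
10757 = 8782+1975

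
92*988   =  90896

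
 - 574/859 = -574/859  =  - 0.67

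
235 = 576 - 341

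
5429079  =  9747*557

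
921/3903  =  307/1301  =  0.24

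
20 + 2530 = 2550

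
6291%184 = 35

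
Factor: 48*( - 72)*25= - 2^7*3^3 * 5^2 = - 86400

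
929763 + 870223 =1799986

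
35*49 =1715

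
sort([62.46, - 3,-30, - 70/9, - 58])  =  [ - 58, - 30,-70/9,-3,62.46 ]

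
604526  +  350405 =954931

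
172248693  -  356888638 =  -  184639945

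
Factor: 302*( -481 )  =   -145262=- 2^1*13^1 * 37^1*151^1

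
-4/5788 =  - 1/1447 = - 0.00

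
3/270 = 1/90  =  0.01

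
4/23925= 4/23925 = 0.00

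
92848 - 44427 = 48421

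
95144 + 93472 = 188616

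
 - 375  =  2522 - 2897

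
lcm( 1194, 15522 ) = 15522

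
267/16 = 267/16 = 16.69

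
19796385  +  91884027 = 111680412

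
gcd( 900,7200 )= 900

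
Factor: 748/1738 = 34/79 = 2^1* 17^1*79^( - 1)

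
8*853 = 6824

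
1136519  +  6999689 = 8136208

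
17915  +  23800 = 41715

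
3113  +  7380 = 10493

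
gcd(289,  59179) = 1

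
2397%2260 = 137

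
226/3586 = 113/1793 = 0.06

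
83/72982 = 83/72982 = 0.00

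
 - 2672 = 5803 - 8475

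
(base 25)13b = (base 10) 711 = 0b1011000111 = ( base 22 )1A7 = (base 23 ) 17l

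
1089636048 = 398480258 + 691155790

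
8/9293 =8/9293=0.00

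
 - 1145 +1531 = 386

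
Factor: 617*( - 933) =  - 3^1*311^1*617^1 = - 575661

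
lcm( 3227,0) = 0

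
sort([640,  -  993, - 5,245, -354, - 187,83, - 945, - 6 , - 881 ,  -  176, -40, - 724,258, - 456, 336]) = [ - 993, - 945, - 881, - 724, - 456, - 354, - 187,-176,-40, - 6,-5,83,  245, 258,336, 640] 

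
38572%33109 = 5463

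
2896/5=2896/5 = 579.20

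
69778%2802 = 2530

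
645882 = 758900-113018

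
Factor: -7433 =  - 7433^1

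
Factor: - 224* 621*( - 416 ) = 57867264 = 2^10*3^3*7^1*13^1*23^1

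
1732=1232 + 500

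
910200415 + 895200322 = 1805400737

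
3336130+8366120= 11702250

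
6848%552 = 224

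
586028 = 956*613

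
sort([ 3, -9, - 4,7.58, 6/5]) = [ -9, - 4,  6/5,3,7.58]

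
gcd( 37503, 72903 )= 3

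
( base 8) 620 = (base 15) 1ba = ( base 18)144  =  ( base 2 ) 110010000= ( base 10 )400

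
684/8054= 342/4027 = 0.08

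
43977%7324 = 33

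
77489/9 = 77489/9 = 8609.89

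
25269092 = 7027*3596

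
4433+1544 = 5977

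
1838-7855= -6017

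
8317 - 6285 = 2032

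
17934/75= 239+3/25 = 239.12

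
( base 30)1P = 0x37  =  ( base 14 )3D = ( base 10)55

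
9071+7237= 16308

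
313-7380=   -  7067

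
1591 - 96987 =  - 95396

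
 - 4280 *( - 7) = 29960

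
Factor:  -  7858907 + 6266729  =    -  2^1*3^1*7^1 * 167^1*227^1 = -1592178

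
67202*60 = 4032120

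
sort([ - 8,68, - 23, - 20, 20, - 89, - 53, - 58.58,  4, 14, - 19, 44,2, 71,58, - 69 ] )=[ - 89, - 69, - 58.58, -53,-23,  -  20 ,- 19, - 8,2,4, 14, 20, 44, 58, 68, 71 ] 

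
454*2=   908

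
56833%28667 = 28166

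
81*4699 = 380619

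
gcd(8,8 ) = 8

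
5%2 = 1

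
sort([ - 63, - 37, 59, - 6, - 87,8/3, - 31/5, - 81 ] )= [ - 87, - 81, - 63, - 37, - 31/5 , - 6,8/3, 59]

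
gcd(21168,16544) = 16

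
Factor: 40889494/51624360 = 2^( - 2)*3^( - 2 ) * 5^( - 1 ) * 487^1*41981^1*143401^( - 1) = 20444747/25812180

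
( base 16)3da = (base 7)2606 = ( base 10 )986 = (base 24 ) 1H2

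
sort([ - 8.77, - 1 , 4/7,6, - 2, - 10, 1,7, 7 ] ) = [-10, - 8.77, - 2,- 1,  4/7,  1 , 6,7 , 7] 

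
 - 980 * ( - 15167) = 14863660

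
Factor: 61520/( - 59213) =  - 2^4 * 5^1*7^( - 1 ) *11^(-1)  =  -  80/77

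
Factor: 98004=2^2*3^1 * 8167^1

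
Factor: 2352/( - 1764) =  - 4/3= - 2^2*3^(-1 ) 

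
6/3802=3/1901 = 0.00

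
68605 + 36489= 105094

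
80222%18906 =4598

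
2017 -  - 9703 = 11720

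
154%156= 154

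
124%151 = 124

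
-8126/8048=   -  4063/4024 =- 1.01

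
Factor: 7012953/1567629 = 779217/174181 = 3^1*7^( - 1 )*23^2*149^( - 1 )*167^ ( - 1 ) * 491^1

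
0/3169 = 0 =0.00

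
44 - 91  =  -47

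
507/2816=507/2816 = 0.18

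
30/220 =3/22 = 0.14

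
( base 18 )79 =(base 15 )90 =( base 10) 135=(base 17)7g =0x87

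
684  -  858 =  - 174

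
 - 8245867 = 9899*( - 833 )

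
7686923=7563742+123181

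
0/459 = 0 = 0.00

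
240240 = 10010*24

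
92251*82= 7564582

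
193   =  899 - 706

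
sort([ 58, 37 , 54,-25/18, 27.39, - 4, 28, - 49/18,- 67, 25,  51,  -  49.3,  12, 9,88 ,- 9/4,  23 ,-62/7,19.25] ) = [ - 67, - 49.3,  -  62/7, - 4, - 49/18, - 9/4 , - 25/18 , 9,12, 19.25 , 23,25, 27.39, 28,37 , 51, 54, 58,  88] 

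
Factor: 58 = 2^1*29^1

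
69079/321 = 215+64/321 = 215.20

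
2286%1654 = 632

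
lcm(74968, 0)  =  0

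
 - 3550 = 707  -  4257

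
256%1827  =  256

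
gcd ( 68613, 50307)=3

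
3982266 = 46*86571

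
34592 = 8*4324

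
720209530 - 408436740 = 311772790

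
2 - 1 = 1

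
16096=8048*2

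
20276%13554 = 6722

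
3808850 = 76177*50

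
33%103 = 33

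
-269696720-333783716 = - 603480436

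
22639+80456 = 103095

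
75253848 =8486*8868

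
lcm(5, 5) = 5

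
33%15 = 3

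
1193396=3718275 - 2524879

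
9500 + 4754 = 14254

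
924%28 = 0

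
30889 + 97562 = 128451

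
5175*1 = 5175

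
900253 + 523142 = 1423395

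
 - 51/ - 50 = 51/50 = 1.02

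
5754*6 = 34524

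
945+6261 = 7206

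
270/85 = 54/17 = 3.18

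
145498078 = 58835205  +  86662873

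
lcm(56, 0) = 0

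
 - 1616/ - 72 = 202/9 = 22.44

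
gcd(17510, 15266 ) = 34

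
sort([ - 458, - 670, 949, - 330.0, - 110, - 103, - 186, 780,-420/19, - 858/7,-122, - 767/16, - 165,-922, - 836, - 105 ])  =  [ -922, - 836,-670 , - 458 , - 330.0, - 186, - 165, - 858/7, - 122, - 110, - 105, - 103, - 767/16, - 420/19, 780, 949 ] 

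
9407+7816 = 17223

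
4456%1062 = 208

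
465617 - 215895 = 249722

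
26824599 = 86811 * 309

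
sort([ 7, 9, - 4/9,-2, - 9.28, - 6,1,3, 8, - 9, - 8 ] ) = [ - 9.28, - 9,-8, - 6, - 2, - 4/9,1,  3, 7,8, 9 ] 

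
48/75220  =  12/18805 = 0.00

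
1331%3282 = 1331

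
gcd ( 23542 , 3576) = 298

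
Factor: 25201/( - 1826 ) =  - 2291/166 = - 2^( - 1 )*29^1*79^1*83^( - 1)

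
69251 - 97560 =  - 28309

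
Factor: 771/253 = 3^1 * 11^( - 1) * 23^ ( - 1 )*257^1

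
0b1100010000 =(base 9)1061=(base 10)784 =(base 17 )2c2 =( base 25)169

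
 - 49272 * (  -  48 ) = 2365056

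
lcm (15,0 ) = 0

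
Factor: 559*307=171613=13^1*43^1*307^1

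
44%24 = 20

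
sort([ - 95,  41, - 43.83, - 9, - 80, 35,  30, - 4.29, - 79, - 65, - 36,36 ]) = [ - 95, - 80, - 79, - 65, - 43.83, - 36, - 9,  -  4.29, 30, 35,36, 41 ]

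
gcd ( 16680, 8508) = 12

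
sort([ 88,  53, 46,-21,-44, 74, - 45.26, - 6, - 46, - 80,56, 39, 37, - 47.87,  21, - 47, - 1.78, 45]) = [ - 80 , - 47.87, - 47, - 46, - 45.26,  -  44, - 21,-6, - 1.78,21, 37, 39,45,46,53, 56,74, 88]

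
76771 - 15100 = 61671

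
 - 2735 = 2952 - 5687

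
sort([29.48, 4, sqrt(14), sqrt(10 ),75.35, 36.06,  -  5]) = [-5,  sqrt(10),sqrt (14 ),4, 29.48, 36.06, 75.35] 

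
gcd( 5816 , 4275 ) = 1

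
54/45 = 6/5 = 1.20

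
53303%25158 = 2987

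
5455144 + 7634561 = 13089705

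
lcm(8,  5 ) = 40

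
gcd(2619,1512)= 27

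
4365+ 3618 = 7983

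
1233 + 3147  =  4380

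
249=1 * 249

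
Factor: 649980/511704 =785/618  =  2^( - 1)*3^( - 1)*5^1 * 103^( - 1)*157^1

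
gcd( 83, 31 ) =1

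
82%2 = 0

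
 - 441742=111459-553201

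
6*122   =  732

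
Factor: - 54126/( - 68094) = 31/39 = 3^(-1 )*13^( - 1)*31^1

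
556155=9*61795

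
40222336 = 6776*5936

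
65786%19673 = 6767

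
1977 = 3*659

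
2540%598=148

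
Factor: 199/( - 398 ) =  -2^( - 1) = - 1/2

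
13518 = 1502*9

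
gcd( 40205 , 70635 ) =85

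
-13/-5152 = 13/5152 = 0.00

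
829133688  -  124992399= 704141289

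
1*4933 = 4933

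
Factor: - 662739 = - 3^1*7^1*11^1*19^1*151^1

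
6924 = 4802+2122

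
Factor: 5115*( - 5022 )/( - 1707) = 2^1 * 3^4*5^1*11^1*31^2*569^( - 1)=8562510/569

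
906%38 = 32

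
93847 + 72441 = 166288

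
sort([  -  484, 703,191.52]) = [  -  484,191.52, 703]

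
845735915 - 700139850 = 145596065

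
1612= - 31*( - 52)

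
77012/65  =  5924/5 = 1184.80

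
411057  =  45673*9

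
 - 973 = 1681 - 2654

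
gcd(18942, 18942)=18942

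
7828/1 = 7828 = 7828.00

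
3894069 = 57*68317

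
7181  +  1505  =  8686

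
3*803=2409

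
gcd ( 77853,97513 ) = 1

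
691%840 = 691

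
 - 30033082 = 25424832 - 55457914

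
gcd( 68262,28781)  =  1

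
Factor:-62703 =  - 3^2*6967^1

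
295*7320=2159400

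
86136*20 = 1722720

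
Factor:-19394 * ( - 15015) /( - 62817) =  - 97066970/20939 = -  2^1*5^1*7^1*11^1*13^1*9697^1*20939^ (- 1) 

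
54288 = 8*6786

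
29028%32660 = 29028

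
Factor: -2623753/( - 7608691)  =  11^1*97^1*157^( - 1)*2459^1*48463^(-1 )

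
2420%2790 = 2420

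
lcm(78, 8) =312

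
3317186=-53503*( - 62)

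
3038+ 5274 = 8312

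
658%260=138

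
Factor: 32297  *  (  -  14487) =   -  3^1*11^1*439^1*32297^1 = -467886639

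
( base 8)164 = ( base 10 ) 116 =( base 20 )5g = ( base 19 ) 62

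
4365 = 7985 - 3620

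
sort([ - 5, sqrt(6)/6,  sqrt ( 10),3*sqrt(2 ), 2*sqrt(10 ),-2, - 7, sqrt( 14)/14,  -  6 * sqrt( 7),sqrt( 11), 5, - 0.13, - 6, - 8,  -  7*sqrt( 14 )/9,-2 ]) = [  -  6*sqrt( 7), - 8,-7,-6,- 5, - 7*sqrt( 14) /9,-2,-2,  -  0.13,sqrt(14)/14,sqrt(6)/6 , sqrt(10 ), sqrt (11),3* sqrt(2), 5,  2*sqrt (10 )] 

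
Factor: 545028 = 2^2 *3^1 * 11^1*4129^1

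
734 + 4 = 738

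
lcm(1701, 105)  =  8505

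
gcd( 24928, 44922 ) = 2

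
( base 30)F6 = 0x1c8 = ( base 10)456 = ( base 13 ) 291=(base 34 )DE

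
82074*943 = 77395782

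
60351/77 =60351/77 =783.78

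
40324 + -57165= - 16841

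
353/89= 353/89=3.97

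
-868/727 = - 2 + 586/727= - 1.19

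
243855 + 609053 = 852908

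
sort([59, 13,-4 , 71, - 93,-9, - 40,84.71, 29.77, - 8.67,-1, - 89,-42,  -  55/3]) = [-93, - 89,  -  42 , - 40, - 55/3,-9, - 8.67,-4,  -  1, 13 , 29.77 , 59,71 , 84.71] 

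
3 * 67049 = 201147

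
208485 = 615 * 339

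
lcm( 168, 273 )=2184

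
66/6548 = 33/3274 =0.01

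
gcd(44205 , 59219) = 1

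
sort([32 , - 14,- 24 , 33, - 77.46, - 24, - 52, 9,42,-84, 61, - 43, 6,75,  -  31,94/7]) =[ - 84, - 77.46, -52, -43, - 31, -24,-24, - 14, 6,9,94/7, 32,  33,42,  61, 75 ] 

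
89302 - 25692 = 63610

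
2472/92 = 26+20/23 = 26.87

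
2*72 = 144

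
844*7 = 5908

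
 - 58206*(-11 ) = 640266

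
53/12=53/12= 4.42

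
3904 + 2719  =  6623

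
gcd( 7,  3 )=1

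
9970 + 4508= 14478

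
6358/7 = 6358/7 = 908.29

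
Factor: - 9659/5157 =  - 3^( - 3 )*13^1*191^ (-1 )*743^1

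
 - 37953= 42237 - 80190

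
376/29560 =47/3695 = 0.01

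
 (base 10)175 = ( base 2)10101111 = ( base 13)106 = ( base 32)5F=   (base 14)C7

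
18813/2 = 9406+1/2 = 9406.50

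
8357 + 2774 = 11131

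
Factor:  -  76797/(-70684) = 2^(-2 ) * 3^2*7^1 * 23^1 * 41^ ( - 1 )*53^1*431^( - 1) 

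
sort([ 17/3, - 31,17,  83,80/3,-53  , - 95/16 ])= [ - 53, - 31, -95/16, 17/3,17, 80/3, 83 ] 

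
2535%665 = 540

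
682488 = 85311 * 8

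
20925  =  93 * 225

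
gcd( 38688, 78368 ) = 992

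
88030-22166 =65864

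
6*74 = 444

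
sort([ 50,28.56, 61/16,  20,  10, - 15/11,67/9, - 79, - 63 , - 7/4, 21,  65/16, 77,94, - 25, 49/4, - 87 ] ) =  [ - 87, - 79 , - 63, - 25,-7/4, - 15/11 , 61/16, 65/16,  67/9,10, 49/4, 20, 21,28.56,50, 77,  94 ] 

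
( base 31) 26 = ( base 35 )1x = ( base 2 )1000100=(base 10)68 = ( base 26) 2G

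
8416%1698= 1624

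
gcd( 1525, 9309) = 1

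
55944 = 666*84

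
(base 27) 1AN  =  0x3FE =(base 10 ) 1022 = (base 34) u2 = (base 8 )1776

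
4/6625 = 4/6625 = 0.00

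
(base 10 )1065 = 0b10000101001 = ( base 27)1cc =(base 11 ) 889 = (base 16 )429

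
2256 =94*24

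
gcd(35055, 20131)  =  41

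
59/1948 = 59/1948 = 0.03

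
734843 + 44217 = 779060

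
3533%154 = 145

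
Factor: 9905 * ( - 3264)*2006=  - 2^7*3^1*5^1*7^1*17^2*59^1*283^1=-64853819520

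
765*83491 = 63870615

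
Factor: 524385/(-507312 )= - 215/208  =  -2^(-4)*5^1*13^ ( - 1)*43^1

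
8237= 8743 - 506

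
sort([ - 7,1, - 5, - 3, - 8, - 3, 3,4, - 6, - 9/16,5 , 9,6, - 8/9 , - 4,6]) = [ - 8, - 7,-6 , - 5,-4,-3, - 3, - 8/9, -9/16,1,3, 4,  5,6, 6,9]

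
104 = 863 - 759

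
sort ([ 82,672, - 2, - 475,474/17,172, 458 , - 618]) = [ - 618,-475,  -  2, 474/17,82, 172, 458, 672 ]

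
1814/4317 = 1814/4317 = 0.42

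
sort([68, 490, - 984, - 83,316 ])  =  [ -984 , - 83 , 68 , 316,490 ]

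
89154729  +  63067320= 152222049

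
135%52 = 31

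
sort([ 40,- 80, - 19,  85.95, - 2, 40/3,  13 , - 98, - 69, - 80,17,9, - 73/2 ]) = [-98,- 80, - 80, - 69, - 73/2,-19,-2,9, 13, 40/3, 17,40, 85.95]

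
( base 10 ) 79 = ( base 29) 2L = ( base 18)47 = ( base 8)117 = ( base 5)304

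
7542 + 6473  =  14015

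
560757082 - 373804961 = 186952121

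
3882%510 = 312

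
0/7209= 0 = 0.00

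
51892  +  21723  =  73615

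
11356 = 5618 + 5738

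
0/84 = 0= 0.00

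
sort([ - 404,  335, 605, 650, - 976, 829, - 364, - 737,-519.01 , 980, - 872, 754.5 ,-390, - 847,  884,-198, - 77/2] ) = [ - 976  , - 872,-847, - 737,- 519.01, - 404 ,-390 , - 364,- 198, - 77/2,335,605,650,754.5,  829,884, 980]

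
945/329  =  2 + 41/47 = 2.87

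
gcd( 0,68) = 68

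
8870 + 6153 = 15023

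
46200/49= 6600/7 =942.86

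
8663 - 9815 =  - 1152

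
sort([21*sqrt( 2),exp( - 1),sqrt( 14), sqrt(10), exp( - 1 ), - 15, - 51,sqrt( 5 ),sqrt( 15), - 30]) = [ - 51,-30, - 15,exp( - 1),exp( - 1),sqrt( 5),sqrt( 10),sqrt( 14 ),sqrt( 15 ), 21*sqrt(2 )]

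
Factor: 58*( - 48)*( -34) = 2^6*3^1*17^1*  29^1 = 94656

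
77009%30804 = 15401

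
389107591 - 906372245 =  - 517264654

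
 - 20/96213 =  - 20/96213 = - 0.00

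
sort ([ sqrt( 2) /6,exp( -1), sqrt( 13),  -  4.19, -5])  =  [  -  5, - 4.19,sqrt(2 ) /6, exp( -1),sqrt( 13) ] 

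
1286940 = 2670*482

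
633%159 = 156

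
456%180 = 96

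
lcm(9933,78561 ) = 864171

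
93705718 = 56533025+37172693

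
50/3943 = 50/3943 = 0.01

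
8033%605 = 168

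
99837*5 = 499185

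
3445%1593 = 259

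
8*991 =7928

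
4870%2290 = 290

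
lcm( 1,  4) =4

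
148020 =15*9868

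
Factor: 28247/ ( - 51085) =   -  47/85 = - 5^( - 1)*17^( - 1)*47^1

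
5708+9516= 15224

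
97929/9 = 10881 = 10881.00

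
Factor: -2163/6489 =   -  3^( - 1) = -1/3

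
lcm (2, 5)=10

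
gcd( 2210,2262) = 26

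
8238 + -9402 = -1164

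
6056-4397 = 1659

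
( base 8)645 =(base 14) 221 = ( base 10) 421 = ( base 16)1A5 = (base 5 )3141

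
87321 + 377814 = 465135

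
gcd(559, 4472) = 559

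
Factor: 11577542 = 2^1*5788771^1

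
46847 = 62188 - 15341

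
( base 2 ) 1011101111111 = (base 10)6015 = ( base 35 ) 4vu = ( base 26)8n9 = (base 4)1131333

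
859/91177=859/91177 = 0.01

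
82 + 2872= 2954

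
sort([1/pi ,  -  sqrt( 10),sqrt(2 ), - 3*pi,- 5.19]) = [ - 3*pi, - 5.19,-sqrt ( 10 ),1/pi,sqrt( 2)] 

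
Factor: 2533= 17^1*149^1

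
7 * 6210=43470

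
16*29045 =464720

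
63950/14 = 4567 + 6/7=4567.86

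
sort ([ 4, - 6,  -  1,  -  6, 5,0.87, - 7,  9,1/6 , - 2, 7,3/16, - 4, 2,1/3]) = [ - 7, - 6,-6,  -  4,-2, - 1 , 1/6,3/16,1/3,0.87, 2,4,5,7,9 ]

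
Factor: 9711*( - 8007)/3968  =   - 77755977/3968  =  - 2^(-7)*3^3*13^1*17^1 * 31^(  -  1 )*83^1*157^1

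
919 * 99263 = 91222697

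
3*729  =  2187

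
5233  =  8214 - 2981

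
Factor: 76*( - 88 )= - 6688= - 2^5*11^1 * 19^1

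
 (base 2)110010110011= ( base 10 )3251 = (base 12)1a6b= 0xcb3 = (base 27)4cb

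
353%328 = 25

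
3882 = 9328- 5446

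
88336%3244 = 748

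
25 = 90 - 65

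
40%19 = 2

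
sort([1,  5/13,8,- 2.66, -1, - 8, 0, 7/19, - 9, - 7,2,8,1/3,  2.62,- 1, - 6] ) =[-9, - 8, - 7,  -  6, - 2.66, - 1, - 1, 0, 1/3 , 7/19,5/13,1, 2,2.62,8, 8]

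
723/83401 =723/83401 = 0.01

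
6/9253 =6/9253 = 0.00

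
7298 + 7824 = 15122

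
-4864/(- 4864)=1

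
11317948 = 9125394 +2192554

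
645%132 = 117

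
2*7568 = 15136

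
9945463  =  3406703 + 6538760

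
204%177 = 27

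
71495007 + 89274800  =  160769807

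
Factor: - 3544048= - 2^4 * 359^1*617^1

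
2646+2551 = 5197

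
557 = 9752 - 9195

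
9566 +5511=15077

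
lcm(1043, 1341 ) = 9387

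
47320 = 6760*7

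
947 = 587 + 360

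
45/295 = 9/59 = 0.15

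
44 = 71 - 27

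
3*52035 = 156105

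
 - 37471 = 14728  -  52199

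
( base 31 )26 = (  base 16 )44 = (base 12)58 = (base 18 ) 3E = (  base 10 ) 68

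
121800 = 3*40600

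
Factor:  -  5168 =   -  2^4*17^1*19^1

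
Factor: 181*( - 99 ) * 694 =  - 2^1 *3^2*11^1*181^1*347^1= - 12435786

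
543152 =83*6544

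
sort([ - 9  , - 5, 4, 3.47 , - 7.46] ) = [ - 9,- 7.46, -5 , 3.47, 4 ]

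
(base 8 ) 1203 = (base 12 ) 457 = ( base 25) 10i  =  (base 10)643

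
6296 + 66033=72329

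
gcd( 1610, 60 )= 10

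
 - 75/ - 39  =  25/13 = 1.92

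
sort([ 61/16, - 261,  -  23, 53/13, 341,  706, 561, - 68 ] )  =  [ - 261,-68, - 23, 61/16, 53/13, 341,561, 706] 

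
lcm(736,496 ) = 22816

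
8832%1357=690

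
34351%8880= 7711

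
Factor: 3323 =3323^1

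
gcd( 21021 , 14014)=7007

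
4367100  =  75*58228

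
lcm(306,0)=0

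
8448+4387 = 12835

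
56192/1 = 56192 = 56192.00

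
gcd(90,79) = 1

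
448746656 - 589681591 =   -  140934935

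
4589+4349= 8938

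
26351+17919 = 44270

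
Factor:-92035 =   -  5^1*79^1 * 233^1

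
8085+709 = 8794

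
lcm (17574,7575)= 439350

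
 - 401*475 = -190475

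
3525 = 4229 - 704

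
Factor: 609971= 241^1*2531^1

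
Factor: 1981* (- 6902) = - 13672862= - 2^1 *7^2*17^1*29^1*283^1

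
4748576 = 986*4816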